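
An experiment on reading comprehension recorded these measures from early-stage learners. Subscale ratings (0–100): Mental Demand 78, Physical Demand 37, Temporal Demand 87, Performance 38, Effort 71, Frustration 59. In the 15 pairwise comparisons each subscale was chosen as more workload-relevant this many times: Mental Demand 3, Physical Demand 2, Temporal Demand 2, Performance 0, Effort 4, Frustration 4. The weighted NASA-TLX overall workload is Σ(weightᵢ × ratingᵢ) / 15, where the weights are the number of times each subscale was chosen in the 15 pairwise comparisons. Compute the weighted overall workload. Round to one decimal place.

66.8

The tallies are the weights (they sum to 15).
Weighted sum = 3·78 + 2·37 + 2·87 + 0·38 + 4·71 + 4·59
            = 234 + 74 + 174 + 0 + 284 + 236 = 1002.
Overall workload = 1002 / 15 = 66.8000 ≈ 66.8.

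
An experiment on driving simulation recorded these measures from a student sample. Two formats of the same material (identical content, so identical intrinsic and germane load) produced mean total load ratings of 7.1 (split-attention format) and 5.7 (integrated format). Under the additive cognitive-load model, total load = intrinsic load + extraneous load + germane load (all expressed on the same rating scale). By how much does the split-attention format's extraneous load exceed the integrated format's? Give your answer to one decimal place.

1.4

Intrinsic and germane load are equal across formats, so the difference in total load equals the difference in extraneous load.
Extraneous-load difference = 7.1 − 5.7 = 1.4.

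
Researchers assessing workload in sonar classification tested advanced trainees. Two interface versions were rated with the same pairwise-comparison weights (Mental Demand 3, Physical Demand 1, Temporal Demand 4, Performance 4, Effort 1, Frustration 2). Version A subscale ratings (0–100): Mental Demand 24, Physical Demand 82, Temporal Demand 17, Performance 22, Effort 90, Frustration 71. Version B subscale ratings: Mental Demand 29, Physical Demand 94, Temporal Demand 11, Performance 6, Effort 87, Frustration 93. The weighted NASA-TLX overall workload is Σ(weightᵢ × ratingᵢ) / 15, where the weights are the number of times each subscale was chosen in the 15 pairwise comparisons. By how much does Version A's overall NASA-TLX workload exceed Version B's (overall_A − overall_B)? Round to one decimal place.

Version A weighted sum = 3·24 + 1·82 + 4·17 + 4·22 + 1·90 + 2·71 = 72 + 82 + 68 + 88 + 90 + 142 = 542; overall_A = 542/15 = 36.1333.
Version B weighted sum = 3·29 + 1·94 + 4·11 + 4·6 + 1·87 + 2·93 = 87 + 94 + 44 + 24 + 87 + 186 = 522; overall_B = 522/15 = 34.8000.
Difference = 36.1333 − 34.8000 = 1.3333 ≈ 1.3.

1.3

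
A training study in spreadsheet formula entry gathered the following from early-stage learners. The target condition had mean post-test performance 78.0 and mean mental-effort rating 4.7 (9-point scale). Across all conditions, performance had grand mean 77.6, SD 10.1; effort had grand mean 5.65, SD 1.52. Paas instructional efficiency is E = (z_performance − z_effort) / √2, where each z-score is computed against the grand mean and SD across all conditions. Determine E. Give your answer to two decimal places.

z_performance = (78.0 − 77.6) / 10.1 = 0.4000 / 10.1 = 0.0396.
z_effort = (4.7 − 5.65) / 1.52 = -0.9500 / 1.52 = -0.6250.
z_P − z_E = 0.0396 − (-0.6250) = 0.6646.
E = 0.6646 / √2 = 0.6646 / 1.41421 = 0.4699 ≈ 0.47.

0.47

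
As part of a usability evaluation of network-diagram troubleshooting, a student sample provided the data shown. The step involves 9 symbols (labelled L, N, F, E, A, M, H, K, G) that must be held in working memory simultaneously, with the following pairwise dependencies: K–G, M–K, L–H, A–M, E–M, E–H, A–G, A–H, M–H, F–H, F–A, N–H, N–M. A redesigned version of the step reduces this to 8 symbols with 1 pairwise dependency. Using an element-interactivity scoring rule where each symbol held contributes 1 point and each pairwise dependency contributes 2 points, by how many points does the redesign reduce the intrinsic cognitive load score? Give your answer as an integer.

25

Original: 9 × 1 + 13 × 2 = 9 + 26 = 35.
Redesigned: 8 × 1 + 1 × 2 = 8 + 2 = 10.
Reduction = 35 − 10 = 25.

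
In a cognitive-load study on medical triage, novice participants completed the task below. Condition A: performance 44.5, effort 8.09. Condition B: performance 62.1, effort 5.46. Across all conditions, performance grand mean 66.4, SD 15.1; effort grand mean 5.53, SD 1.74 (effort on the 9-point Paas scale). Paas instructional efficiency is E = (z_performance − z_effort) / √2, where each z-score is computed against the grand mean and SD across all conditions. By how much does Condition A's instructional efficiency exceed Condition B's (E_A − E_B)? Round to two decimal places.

-1.89

Condition A: z_P = (44.5 − 66.4)/15.1 = -1.4503; z_E = (8.09 − 5.53)/1.74 = 1.4713; E_A = (-1.4503 − 1.4713)/√2 = -2.0659.
Condition B: z_P = (62.1 − 66.4)/15.1 = -0.2848; z_E = (5.46 − 5.53)/1.74 = -0.0402; E_B = (-0.2848 − (-0.0402))/√2 = -0.1730.
E_A − E_B = -2.0659 − (-0.1730) = -1.8929 ≈ -1.89.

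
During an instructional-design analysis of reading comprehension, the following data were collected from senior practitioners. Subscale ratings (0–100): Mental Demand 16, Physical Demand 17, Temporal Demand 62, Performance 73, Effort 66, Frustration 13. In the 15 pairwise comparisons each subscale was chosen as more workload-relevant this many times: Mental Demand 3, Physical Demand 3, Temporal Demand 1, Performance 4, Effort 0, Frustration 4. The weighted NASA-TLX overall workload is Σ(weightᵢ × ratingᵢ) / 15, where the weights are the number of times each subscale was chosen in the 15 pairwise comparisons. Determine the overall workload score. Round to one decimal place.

33.7

The tallies are the weights (they sum to 15).
Weighted sum = 3·16 + 3·17 + 1·62 + 4·73 + 0·66 + 4·13
            = 48 + 51 + 62 + 292 + 0 + 52 = 505.
Overall workload = 505 / 15 = 33.6667 ≈ 33.7.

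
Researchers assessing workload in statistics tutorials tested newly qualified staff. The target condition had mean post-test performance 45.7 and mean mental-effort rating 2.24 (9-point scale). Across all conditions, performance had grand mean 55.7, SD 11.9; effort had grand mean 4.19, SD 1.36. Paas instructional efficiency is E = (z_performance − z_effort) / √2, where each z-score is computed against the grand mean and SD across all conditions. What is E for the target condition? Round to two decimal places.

z_performance = (45.7 − 55.7) / 11.9 = -10.0000 / 11.9 = -0.8403.
z_effort = (2.24 − 4.19) / 1.36 = -1.9500 / 1.36 = -1.4338.
z_P − z_E = -0.8403 − (-1.4338) = 0.5935.
E = 0.5935 / √2 = 0.5935 / 1.41421 = 0.4197 ≈ 0.42.

0.42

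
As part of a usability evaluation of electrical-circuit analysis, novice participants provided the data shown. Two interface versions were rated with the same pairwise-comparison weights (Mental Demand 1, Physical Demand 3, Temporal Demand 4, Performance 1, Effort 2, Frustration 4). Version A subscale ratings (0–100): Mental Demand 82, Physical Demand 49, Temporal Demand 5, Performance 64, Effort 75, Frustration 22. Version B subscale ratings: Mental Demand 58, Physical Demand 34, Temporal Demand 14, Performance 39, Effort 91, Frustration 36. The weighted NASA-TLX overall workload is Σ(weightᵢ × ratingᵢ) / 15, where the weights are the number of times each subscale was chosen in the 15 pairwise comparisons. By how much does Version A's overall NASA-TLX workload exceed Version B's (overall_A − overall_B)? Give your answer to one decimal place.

Version A weighted sum = 1·82 + 3·49 + 4·5 + 1·64 + 2·75 + 4·22 = 82 + 147 + 20 + 64 + 150 + 88 = 551; overall_A = 551/15 = 36.7333.
Version B weighted sum = 1·58 + 3·34 + 4·14 + 1·39 + 2·91 + 4·36 = 58 + 102 + 56 + 39 + 182 + 144 = 581; overall_B = 581/15 = 38.7333.
Difference = 36.7333 − 38.7333 = -2.0000 ≈ -2.0.

-2.0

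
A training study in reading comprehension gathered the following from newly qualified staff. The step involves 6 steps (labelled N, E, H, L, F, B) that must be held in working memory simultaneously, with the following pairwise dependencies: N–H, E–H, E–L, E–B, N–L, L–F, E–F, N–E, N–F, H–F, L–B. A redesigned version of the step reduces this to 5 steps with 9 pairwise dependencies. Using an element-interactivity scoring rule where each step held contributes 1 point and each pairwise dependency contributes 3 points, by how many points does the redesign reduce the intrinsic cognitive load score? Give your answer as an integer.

Original: 6 × 1 + 11 × 3 = 6 + 33 = 39.
Redesigned: 5 × 1 + 9 × 3 = 5 + 27 = 32.
Reduction = 39 − 32 = 7.

7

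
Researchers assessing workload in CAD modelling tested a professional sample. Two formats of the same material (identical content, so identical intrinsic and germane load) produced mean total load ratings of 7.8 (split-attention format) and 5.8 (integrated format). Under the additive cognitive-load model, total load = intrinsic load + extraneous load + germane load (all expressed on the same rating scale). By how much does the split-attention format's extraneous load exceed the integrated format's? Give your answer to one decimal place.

Intrinsic and germane load are equal across formats, so the difference in total load equals the difference in extraneous load.
Extraneous-load difference = 7.8 − 5.8 = 2.0.

2.0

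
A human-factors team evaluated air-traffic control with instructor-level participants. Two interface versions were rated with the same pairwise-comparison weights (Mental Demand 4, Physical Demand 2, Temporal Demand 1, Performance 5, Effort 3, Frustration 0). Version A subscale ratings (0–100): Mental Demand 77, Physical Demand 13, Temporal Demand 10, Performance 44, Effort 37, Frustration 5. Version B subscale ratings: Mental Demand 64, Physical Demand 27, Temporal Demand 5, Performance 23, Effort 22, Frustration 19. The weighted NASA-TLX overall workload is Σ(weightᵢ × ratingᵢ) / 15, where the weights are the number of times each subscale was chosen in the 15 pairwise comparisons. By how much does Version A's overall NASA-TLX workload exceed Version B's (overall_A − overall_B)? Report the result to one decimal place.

11.9

Version A weighted sum = 4·77 + 2·13 + 1·10 + 5·44 + 3·37 + 0·5 = 308 + 26 + 10 + 220 + 111 + 0 = 675; overall_A = 675/15 = 45.0000.
Version B weighted sum = 4·64 + 2·27 + 1·5 + 5·23 + 3·22 + 0·19 = 256 + 54 + 5 + 115 + 66 + 0 = 496; overall_B = 496/15 = 33.0667.
Difference = 45.0000 − 33.0667 = 11.9333 ≈ 11.9.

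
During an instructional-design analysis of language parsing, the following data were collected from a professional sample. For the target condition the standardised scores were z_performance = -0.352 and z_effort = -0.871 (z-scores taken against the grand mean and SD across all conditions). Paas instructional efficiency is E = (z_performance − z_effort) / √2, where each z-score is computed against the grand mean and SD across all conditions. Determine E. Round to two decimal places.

0.37

z_P − z_E = -0.352 − (-0.871) = 0.5190.
E = 0.5190 / √2 = 0.5190 / 1.41421 = 0.3670 ≈ 0.37.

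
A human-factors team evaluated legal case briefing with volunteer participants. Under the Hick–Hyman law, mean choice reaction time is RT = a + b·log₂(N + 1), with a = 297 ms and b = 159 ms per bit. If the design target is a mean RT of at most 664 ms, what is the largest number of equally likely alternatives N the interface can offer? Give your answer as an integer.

3

Set 297 + 159·log₂(N + 1) ≤ 664.
log₂(N + 1) ≤ (664 − 297) / 159 = 2.3082.
N + 1 ≤ 2^2.3082 = 4.9526.
N ≤ 3.9526, so the largest integer N is 3.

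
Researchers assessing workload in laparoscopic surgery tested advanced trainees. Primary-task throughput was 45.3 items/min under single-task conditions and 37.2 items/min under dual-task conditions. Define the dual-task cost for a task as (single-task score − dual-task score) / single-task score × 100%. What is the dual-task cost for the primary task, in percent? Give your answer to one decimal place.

Cost = (45.3 − 37.2) / 45.3 × 100%
     = 8.1000 / 45.3 × 100% = 17.8808%.
≈ 17.9%.

17.9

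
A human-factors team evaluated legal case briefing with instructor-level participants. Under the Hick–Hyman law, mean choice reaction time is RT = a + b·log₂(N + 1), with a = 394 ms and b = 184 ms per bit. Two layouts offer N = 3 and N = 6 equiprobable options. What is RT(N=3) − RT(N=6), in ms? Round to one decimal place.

-148.6

RT(3) = 394 + 184·log₂(4) = 394 + 184·2.0000 = 762.0000 ms.
RT(6) = 394 + 184·log₂(7) = 394 + 184·2.8074 = 910.5616 ms.
Difference = 762.0000 − 910.5616 = -148.5616 ≈ -148.6 ms.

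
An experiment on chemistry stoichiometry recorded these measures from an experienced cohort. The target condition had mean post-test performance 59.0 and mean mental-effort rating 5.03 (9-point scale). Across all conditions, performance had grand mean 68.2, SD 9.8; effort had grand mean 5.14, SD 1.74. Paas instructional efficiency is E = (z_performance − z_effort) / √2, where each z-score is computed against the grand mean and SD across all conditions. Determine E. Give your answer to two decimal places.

-0.62

z_performance = (59.0 − 68.2) / 9.8 = -9.2000 / 9.8 = -0.9388.
z_effort = (5.03 − 5.14) / 1.74 = -0.1100 / 1.74 = -0.0632.
z_P − z_E = -0.9388 − (-0.0632) = -0.8756.
E = -0.8756 / √2 = -0.8756 / 1.41421 = -0.6191 ≈ -0.62.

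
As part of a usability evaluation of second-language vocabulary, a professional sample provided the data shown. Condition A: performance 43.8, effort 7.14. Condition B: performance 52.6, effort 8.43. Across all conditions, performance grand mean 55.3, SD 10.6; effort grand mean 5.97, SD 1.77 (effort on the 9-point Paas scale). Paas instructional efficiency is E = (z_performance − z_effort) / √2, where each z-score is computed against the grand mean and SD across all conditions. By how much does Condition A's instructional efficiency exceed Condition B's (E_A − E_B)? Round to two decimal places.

Condition A: z_P = (43.8 − 55.3)/10.6 = -1.0849; z_E = (7.14 − 5.97)/1.77 = 0.6610; E_A = (-1.0849 − 0.6610)/√2 = -1.2345.
Condition B: z_P = (52.6 − 55.3)/10.6 = -0.2547; z_E = (8.43 − 5.97)/1.77 = 1.3898; E_B = (-0.2547 − 1.3898)/√2 = -1.1628.
E_A − E_B = -1.2345 − (-1.1628) = -0.0717 ≈ -0.07.

-0.07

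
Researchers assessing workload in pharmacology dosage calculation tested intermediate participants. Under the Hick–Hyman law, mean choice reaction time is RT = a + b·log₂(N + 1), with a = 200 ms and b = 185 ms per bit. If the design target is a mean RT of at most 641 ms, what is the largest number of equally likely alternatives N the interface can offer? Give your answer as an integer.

Set 200 + 185·log₂(N + 1) ≤ 641.
log₂(N + 1) ≤ (641 − 200) / 185 = 2.3838.
N + 1 ≤ 2^2.3838 = 5.2191.
N ≤ 4.2191, so the largest integer N is 4.

4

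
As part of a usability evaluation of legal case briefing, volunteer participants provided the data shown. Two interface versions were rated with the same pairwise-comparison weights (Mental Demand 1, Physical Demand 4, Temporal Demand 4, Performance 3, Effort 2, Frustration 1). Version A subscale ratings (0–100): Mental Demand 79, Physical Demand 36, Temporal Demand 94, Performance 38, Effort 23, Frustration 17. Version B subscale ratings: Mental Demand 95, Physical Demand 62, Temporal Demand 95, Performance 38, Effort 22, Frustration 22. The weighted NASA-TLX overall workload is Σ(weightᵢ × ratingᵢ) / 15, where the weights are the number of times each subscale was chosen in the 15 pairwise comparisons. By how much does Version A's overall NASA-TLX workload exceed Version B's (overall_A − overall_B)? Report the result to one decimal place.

-8.5

Version A weighted sum = 1·79 + 4·36 + 4·94 + 3·38 + 2·23 + 1·17 = 79 + 144 + 376 + 114 + 46 + 17 = 776; overall_A = 776/15 = 51.7333.
Version B weighted sum = 1·95 + 4·62 + 4·95 + 3·38 + 2·22 + 1·22 = 95 + 248 + 380 + 114 + 44 + 22 = 903; overall_B = 903/15 = 60.2000.
Difference = 51.7333 − 60.2000 = -8.4667 ≈ -8.5.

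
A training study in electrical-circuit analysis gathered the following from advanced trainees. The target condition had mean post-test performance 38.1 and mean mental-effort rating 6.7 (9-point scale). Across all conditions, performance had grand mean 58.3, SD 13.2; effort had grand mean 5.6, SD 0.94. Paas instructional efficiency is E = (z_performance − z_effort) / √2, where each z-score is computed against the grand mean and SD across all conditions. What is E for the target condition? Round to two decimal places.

-1.91

z_performance = (38.1 − 58.3) / 13.2 = -20.2000 / 13.2 = -1.5303.
z_effort = (6.7 − 5.6) / 0.94 = 1.1000 / 0.94 = 1.1702.
z_P − z_E = -1.5303 − 1.1702 = -2.7005.
E = -2.7005 / √2 = -2.7005 / 1.41421 = -1.9095 ≈ -1.91.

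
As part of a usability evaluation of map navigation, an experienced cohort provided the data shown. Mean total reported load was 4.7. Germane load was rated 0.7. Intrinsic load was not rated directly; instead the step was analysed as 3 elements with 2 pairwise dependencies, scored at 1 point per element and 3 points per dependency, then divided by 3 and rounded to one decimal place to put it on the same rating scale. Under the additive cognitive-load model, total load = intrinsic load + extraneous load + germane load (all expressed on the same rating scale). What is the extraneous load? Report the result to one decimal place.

1.0

Intrinsic (element-interactivity): (3 × 1 + 2 × 3) / 3 = 9 / 3 = 3.0000 → 3.0.
extraneous load = total − intrinsic − germane
             = 4.7 − 3.0 − 0.7 = 1.0.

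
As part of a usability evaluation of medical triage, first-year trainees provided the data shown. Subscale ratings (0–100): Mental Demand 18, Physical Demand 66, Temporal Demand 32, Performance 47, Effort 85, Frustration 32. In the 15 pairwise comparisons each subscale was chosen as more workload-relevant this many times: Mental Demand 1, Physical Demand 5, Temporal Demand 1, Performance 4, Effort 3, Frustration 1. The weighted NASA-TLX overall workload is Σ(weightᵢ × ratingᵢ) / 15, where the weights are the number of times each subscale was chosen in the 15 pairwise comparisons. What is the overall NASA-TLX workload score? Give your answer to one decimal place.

57.0

The tallies are the weights (they sum to 15).
Weighted sum = 1·18 + 5·66 + 1·32 + 4·47 + 3·85 + 1·32
            = 18 + 330 + 32 + 188 + 255 + 32 = 855.
Overall workload = 855 / 15 = 57.0000 ≈ 57.0.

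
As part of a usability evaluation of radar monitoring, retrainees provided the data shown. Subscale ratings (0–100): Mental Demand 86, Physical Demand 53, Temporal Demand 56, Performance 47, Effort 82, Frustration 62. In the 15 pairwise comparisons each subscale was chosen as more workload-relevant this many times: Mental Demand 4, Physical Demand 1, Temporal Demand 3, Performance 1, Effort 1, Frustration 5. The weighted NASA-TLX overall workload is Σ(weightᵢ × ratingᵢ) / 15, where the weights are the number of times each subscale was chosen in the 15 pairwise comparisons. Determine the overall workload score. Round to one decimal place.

66.9

The tallies are the weights (they sum to 15).
Weighted sum = 4·86 + 1·53 + 3·56 + 1·47 + 1·82 + 5·62
            = 344 + 53 + 168 + 47 + 82 + 310 = 1004.
Overall workload = 1004 / 15 = 66.9333 ≈ 66.9.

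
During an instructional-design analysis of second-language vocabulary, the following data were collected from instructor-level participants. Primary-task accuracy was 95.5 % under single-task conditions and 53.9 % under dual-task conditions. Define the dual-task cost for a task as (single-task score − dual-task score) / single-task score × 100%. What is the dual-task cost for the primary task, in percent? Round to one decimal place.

43.6

Cost = (95.5 − 53.9) / 95.5 × 100%
     = 41.6000 / 95.5 × 100% = 43.5602%.
≈ 43.6%.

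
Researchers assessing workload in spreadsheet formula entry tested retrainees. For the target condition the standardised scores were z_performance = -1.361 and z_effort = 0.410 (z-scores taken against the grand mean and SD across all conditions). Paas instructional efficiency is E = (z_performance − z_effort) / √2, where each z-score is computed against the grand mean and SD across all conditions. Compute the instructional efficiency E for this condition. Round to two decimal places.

z_P − z_E = -1.361 − 0.410 = -1.7710.
E = -1.7710 / √2 = -1.7710 / 1.41421 = -1.2523 ≈ -1.25.

-1.25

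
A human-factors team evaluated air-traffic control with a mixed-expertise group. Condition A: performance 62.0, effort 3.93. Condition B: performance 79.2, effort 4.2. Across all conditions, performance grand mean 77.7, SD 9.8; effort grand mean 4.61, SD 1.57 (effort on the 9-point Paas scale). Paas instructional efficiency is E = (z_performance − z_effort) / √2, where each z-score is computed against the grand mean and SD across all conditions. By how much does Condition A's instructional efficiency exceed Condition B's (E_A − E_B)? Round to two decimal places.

-1.12

Condition A: z_P = (62.0 − 77.7)/9.8 = -1.6020; z_E = (3.93 − 4.61)/1.57 = -0.4331; E_A = (-1.6020 − (-0.4331))/√2 = -0.8265.
Condition B: z_P = (79.2 − 77.7)/9.8 = 0.1531; z_E = (4.2 − 4.61)/1.57 = -0.2611; E_B = (0.1531 − (-0.2611))/√2 = 0.2929.
E_A − E_B = -0.8265 − 0.2929 = -1.1194 ≈ -1.12.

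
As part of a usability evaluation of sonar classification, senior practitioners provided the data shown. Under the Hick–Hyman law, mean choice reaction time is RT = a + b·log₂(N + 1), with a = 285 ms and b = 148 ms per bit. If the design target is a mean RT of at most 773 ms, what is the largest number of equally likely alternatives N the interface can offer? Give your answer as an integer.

8

Set 285 + 148·log₂(N + 1) ≤ 773.
log₂(N + 1) ≤ (773 − 285) / 148 = 3.2973.
N + 1 ≤ 2^3.2973 = 9.8307.
N ≤ 8.8307, so the largest integer N is 8.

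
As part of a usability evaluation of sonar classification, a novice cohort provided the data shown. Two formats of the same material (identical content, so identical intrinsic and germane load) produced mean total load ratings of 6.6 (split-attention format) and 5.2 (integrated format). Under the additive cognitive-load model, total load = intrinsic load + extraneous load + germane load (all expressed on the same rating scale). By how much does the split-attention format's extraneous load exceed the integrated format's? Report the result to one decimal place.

Intrinsic and germane load are equal across formats, so the difference in total load equals the difference in extraneous load.
Extraneous-load difference = 6.6 − 5.2 = 1.4.

1.4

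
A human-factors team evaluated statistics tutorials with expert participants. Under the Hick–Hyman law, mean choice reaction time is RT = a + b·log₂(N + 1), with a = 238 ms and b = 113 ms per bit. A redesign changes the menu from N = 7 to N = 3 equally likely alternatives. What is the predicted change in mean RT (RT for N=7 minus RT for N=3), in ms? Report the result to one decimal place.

RT(7) = 238 + 113·log₂(8) = 238 + 113·3.0000 = 577.0000 ms.
RT(3) = 238 + 113·log₂(4) = 238 + 113·2.0000 = 464.0000 ms.
Difference = 577.0000 − 464.0000 = 113.0000 ≈ 113.0 ms.

113.0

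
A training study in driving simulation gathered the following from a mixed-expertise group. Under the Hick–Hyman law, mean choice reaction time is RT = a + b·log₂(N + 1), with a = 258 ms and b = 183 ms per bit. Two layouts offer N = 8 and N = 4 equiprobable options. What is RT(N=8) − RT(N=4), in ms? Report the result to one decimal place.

RT(8) = 258 + 183·log₂(9) = 258 + 183·3.1699 = 838.0917 ms.
RT(4) = 258 + 183·log₂(5) = 258 + 183·2.3219 = 682.9077 ms.
Difference = 838.0917 − 682.9077 = 155.1840 ≈ 155.2 ms.

155.2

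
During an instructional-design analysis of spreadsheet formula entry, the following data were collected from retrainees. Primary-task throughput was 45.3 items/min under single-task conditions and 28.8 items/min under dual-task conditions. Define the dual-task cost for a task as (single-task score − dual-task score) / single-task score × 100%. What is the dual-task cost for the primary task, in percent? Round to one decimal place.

36.4

Cost = (45.3 − 28.8) / 45.3 × 100%
     = 16.5000 / 45.3 × 100% = 36.4238%.
≈ 36.4%.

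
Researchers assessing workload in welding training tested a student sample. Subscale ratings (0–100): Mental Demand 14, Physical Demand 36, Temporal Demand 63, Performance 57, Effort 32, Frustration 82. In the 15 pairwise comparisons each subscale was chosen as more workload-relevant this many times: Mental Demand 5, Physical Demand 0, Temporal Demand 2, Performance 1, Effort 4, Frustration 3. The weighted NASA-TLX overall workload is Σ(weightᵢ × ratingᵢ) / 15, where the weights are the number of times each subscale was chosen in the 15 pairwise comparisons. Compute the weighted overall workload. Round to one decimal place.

41.8

The tallies are the weights (they sum to 15).
Weighted sum = 5·14 + 0·36 + 2·63 + 1·57 + 4·32 + 3·82
            = 70 + 0 + 126 + 57 + 128 + 246 = 627.
Overall workload = 627 / 15 = 41.8000 ≈ 41.8.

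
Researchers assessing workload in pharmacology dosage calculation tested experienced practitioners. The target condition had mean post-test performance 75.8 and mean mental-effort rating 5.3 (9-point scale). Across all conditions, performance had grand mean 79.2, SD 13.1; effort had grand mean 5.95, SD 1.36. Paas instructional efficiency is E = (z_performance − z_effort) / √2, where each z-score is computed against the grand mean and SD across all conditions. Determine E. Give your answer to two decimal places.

0.15

z_performance = (75.8 − 79.2) / 13.1 = -3.4000 / 13.1 = -0.2595.
z_effort = (5.3 − 5.95) / 1.36 = -0.6500 / 1.36 = -0.4779.
z_P − z_E = -0.2595 − (-0.4779) = 0.2184.
E = 0.2184 / √2 = 0.2184 / 1.41421 = 0.1544 ≈ 0.15.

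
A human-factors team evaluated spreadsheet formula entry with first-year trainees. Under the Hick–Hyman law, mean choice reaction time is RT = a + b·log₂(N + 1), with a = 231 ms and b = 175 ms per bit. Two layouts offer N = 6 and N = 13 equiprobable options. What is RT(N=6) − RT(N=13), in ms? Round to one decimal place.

-175.0

RT(6) = 231 + 175·log₂(7) = 231 + 175·2.8074 = 722.2950 ms.
RT(13) = 231 + 175·log₂(14) = 231 + 175·3.8074 = 897.2950 ms.
Difference = 722.2950 − 897.2950 = -175.0000 ≈ -175.0 ms.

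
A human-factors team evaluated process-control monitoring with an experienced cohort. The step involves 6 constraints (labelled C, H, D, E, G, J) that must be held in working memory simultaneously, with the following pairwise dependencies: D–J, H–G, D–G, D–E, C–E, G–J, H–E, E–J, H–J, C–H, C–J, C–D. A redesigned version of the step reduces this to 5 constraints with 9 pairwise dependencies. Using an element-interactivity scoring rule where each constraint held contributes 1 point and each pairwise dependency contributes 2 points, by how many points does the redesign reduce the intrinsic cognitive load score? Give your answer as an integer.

7

Original: 6 × 1 + 12 × 2 = 6 + 24 = 30.
Redesigned: 5 × 1 + 9 × 2 = 5 + 18 = 23.
Reduction = 30 − 23 = 7.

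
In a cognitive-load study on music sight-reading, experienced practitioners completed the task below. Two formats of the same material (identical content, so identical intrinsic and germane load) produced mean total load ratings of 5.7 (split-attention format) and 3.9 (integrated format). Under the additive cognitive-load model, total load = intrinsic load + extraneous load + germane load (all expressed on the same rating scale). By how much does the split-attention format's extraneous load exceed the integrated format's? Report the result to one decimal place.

Intrinsic and germane load are equal across formats, so the difference in total load equals the difference in extraneous load.
Extraneous-load difference = 5.7 − 3.9 = 1.8.

1.8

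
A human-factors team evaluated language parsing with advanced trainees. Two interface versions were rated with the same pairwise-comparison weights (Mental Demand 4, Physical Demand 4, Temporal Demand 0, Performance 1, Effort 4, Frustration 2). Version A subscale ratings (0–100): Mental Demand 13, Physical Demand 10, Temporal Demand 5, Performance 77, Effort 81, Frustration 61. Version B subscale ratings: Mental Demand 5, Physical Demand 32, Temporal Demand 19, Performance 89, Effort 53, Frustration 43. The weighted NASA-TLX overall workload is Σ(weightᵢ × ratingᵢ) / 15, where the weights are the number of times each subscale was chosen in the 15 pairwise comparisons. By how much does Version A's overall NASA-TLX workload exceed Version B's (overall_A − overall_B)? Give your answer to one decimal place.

5.3

Version A weighted sum = 4·13 + 4·10 + 0·5 + 1·77 + 4·81 + 2·61 = 52 + 40 + 0 + 77 + 324 + 122 = 615; overall_A = 615/15 = 41.0000.
Version B weighted sum = 4·5 + 4·32 + 0·19 + 1·89 + 4·53 + 2·43 = 20 + 128 + 0 + 89 + 212 + 86 = 535; overall_B = 535/15 = 35.6667.
Difference = 41.0000 − 35.6667 = 5.3333 ≈ 5.3.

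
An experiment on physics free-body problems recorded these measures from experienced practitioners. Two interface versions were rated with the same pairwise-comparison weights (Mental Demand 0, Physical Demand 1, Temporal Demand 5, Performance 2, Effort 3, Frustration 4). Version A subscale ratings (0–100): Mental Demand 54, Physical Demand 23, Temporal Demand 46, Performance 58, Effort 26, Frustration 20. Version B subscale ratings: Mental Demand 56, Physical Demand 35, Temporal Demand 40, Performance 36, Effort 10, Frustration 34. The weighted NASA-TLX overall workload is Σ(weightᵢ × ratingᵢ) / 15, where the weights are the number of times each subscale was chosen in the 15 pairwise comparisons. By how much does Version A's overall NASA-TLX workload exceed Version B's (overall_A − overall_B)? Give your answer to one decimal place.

3.6

Version A weighted sum = 0·54 + 1·23 + 5·46 + 2·58 + 3·26 + 4·20 = 0 + 23 + 230 + 116 + 78 + 80 = 527; overall_A = 527/15 = 35.1333.
Version B weighted sum = 0·56 + 1·35 + 5·40 + 2·36 + 3·10 + 4·34 = 0 + 35 + 200 + 72 + 30 + 136 = 473; overall_B = 473/15 = 31.5333.
Difference = 35.1333 − 31.5333 = 3.6000 ≈ 3.6.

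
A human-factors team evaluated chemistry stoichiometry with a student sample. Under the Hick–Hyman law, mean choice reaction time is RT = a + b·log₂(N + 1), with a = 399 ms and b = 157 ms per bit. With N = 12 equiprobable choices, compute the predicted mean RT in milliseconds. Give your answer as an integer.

980

log₂(12 + 1) = log₂(13) = 3.7004.
RT = 399 + 157 × 3.7004 = 399 + 580.9628 = 979.9628 ms.
≈ 980 ms.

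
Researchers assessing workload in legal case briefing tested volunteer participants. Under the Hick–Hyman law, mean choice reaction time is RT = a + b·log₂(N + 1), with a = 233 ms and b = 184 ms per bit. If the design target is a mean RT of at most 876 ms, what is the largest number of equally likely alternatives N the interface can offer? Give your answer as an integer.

10

Set 233 + 184·log₂(N + 1) ≤ 876.
log₂(N + 1) ≤ (876 − 233) / 184 = 3.4946.
N + 1 ≤ 2^3.4946 = 11.2714.
N ≤ 10.2714, so the largest integer N is 10.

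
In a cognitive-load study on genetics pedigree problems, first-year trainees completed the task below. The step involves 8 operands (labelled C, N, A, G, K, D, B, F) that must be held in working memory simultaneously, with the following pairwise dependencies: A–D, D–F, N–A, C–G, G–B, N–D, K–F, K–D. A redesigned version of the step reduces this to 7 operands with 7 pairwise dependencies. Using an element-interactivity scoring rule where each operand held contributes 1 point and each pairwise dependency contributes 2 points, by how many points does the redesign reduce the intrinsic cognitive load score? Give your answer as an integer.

3

Original: 8 × 1 + 8 × 2 = 8 + 16 = 24.
Redesigned: 7 × 1 + 7 × 2 = 7 + 14 = 21.
Reduction = 24 − 21 = 3.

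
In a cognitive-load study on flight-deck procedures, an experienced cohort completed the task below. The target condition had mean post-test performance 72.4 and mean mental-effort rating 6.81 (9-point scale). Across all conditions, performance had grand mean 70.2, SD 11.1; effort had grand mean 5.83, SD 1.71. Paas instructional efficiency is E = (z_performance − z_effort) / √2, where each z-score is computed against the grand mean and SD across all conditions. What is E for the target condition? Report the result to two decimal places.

-0.27

z_performance = (72.4 − 70.2) / 11.1 = 2.2000 / 11.1 = 0.1982.
z_effort = (6.81 − 5.83) / 1.71 = 0.9800 / 1.71 = 0.5731.
z_P − z_E = 0.1982 − 0.5731 = -0.3749.
E = -0.3749 / √2 = -0.3749 / 1.41421 = -0.2651 ≈ -0.27.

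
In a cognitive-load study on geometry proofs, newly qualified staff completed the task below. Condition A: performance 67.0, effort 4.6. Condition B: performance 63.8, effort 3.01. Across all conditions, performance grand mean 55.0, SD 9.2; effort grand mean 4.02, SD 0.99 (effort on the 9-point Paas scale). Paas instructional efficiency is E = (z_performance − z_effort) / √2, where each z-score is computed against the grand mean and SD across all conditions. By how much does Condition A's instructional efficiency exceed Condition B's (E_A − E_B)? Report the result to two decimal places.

Condition A: z_P = (67.0 − 55.0)/9.2 = 1.3043; z_E = (4.6 − 4.02)/0.99 = 0.5859; E_A = (1.3043 − 0.5859)/√2 = 0.5080.
Condition B: z_P = (63.8 − 55.0)/9.2 = 0.9565; z_E = (3.01 − 4.02)/0.99 = -1.0202; E_B = (0.9565 − (-1.0202))/√2 = 1.3977.
E_A − E_B = 0.5080 − 1.3977 = -0.8897 ≈ -0.89.

-0.89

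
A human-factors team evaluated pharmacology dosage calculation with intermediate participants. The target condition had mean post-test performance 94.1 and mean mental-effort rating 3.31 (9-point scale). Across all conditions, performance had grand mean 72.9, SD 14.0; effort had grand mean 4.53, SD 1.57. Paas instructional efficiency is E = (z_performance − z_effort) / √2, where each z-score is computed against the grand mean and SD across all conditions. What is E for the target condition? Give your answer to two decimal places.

z_performance = (94.1 − 72.9) / 14.0 = 21.2000 / 14.0 = 1.5143.
z_effort = (3.31 − 4.53) / 1.57 = -1.2200 / 1.57 = -0.7771.
z_P − z_E = 1.5143 − (-0.7771) = 2.2914.
E = 2.2914 / √2 = 2.2914 / 1.41421 = 1.6203 ≈ 1.62.

1.62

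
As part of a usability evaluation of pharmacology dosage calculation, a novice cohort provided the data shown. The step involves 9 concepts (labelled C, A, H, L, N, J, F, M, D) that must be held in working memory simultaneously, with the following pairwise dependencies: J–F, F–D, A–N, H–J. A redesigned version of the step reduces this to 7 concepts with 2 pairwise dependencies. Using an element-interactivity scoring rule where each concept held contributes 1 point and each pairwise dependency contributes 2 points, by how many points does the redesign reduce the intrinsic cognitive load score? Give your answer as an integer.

6

Original: 9 × 1 + 4 × 2 = 9 + 8 = 17.
Redesigned: 7 × 1 + 2 × 2 = 7 + 4 = 11.
Reduction = 17 − 11 = 6.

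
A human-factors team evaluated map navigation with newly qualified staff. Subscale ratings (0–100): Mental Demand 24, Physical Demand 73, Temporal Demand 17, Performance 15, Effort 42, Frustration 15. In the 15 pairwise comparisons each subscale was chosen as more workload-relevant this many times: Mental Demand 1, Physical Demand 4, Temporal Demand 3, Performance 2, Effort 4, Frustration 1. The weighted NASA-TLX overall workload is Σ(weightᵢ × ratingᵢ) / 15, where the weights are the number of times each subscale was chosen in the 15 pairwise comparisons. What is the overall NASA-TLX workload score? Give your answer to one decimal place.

38.7

The tallies are the weights (they sum to 15).
Weighted sum = 1·24 + 4·73 + 3·17 + 2·15 + 4·42 + 1·15
            = 24 + 292 + 51 + 30 + 168 + 15 = 580.
Overall workload = 580 / 15 = 38.6667 ≈ 38.7.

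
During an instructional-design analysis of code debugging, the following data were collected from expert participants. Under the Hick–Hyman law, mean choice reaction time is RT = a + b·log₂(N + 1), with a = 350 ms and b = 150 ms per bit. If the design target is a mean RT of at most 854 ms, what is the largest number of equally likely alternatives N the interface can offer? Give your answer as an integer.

9

Set 350 + 150·log₂(N + 1) ≤ 854.
log₂(N + 1) ≤ (854 − 350) / 150 = 3.3600.
N + 1 ≤ 2^3.3600 = 10.2674.
N ≤ 9.2674, so the largest integer N is 9.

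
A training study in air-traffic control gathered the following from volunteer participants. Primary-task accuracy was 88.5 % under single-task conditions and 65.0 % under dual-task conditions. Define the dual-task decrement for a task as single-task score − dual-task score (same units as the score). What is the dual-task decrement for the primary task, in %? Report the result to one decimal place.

23.5

Decrement = 88.5 − 65.0 = 23.5000 % ≈ 23.5 %.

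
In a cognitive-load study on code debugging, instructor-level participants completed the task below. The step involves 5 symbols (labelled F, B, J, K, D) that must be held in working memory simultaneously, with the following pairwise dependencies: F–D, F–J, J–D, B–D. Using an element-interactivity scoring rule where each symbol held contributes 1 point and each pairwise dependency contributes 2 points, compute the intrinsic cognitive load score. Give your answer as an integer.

Count of symbols held simultaneously: 5.
Count of pairwise dependencies listed: 4.
Element contribution: 5 × 1 = 5.
Interaction contribution: 4 × 2 = 8.
Intrinsic load = 5 + 8 = 13.

13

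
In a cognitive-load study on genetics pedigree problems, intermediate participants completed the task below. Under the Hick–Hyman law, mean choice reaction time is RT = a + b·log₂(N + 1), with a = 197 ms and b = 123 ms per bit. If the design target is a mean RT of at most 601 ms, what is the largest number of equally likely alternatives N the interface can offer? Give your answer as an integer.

8

Set 197 + 123·log₂(N + 1) ≤ 601.
log₂(N + 1) ≤ (601 − 197) / 123 = 3.2846.
N + 1 ≤ 2^3.2846 = 9.7446.
N ≤ 8.7446, so the largest integer N is 8.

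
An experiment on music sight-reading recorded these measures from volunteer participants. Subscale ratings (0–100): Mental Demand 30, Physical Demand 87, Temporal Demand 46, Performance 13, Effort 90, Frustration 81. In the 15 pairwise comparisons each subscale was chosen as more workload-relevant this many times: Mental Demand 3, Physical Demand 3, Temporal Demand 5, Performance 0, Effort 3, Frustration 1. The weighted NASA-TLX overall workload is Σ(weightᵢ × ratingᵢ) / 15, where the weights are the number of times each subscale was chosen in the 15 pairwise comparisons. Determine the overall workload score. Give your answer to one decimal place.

The tallies are the weights (they sum to 15).
Weighted sum = 3·30 + 3·87 + 5·46 + 0·13 + 3·90 + 1·81
            = 90 + 261 + 230 + 0 + 270 + 81 = 932.
Overall workload = 932 / 15 = 62.1333 ≈ 62.1.

62.1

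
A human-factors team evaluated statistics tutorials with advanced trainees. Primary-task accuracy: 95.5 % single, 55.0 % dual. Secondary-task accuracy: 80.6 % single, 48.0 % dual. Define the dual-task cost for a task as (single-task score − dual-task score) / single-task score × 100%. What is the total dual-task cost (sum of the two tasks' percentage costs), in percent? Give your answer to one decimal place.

Primary cost = (95.5 − 55.0) / 95.5 × 100% = 42.4084%.
Secondary cost = (80.6 − 48.0) / 80.6 × 100% = 40.4467%.
Total = 42.4084% + 40.4467% = 82.8551% ≈ 82.9%.

82.9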